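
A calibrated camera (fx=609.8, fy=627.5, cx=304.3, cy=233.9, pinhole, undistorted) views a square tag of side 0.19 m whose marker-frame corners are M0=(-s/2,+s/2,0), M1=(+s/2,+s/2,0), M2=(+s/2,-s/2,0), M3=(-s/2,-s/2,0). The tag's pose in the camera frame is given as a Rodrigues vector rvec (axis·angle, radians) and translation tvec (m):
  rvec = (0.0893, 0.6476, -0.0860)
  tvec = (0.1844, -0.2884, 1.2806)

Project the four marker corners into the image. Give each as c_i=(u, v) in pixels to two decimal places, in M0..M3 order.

Intrinsics K: fx=609.8, fy=627.5, cx=304.3, cy=233.9
Marker side s = 0.19 m; corners in marker frame (Z=0):
  M0 = (-0.0950, +0.0950, 0)
  M1 = (+0.0950, +0.0950, 0)
  M2 = (+0.0950, -0.0950, 0)
  M3 = (-0.0950, -0.0950, 0)
rvec = (0.0893, 0.6476, -0.0860), |rvec| = θ = 0.65936 rad = 37.779°
Rodrigues: sinθ=0.61261, 1−cosθ=0.20962; R = I + sinθ·[k]× + (1−cosθ)·[k]×²:
    [+0.79423 +0.10779 +0.59798]
    [-0.05202 +0.99259 -0.10982]
    [-0.60539 +0.05612 +0.79395]
t = (0.1844, -0.2884, 1.2806) m
M0: Pc = R·M0+t = (+0.11919, -0.18916, +1.34344); u = 609.8·(+0.11919)/1.34344 + 304.3 = 358.4004, v = 627.5·(-0.18916)/1.34344 + 233.9 = 145.5455
M1: Pc = R·M1+t = (+0.27009, -0.19905, +1.22842); u = 609.8·(+0.27009)/1.22842 + 304.3 = 438.3761, v = 627.5·(-0.19905)/1.22842 + 233.9 = 132.2235
M2: Pc = R·M2+t = (+0.24961, -0.38764, +1.21776); u = 609.8·(+0.24961)/1.21776 + 304.3 = 429.2949, v = 627.5·(-0.38764)/1.21776 + 233.9 = 34.1535
M3: Pc = R·M3+t = (+0.09871, -0.37775, +1.33278); u = 609.8·(+0.09871)/1.33278 + 304.3 = 349.4631, v = 627.5·(-0.37775)/1.33278 + 233.9 = 56.0458

c0=(358.40, 145.55) c1=(438.38, 132.22) c2=(429.29, 34.15) c3=(349.46, 56.05)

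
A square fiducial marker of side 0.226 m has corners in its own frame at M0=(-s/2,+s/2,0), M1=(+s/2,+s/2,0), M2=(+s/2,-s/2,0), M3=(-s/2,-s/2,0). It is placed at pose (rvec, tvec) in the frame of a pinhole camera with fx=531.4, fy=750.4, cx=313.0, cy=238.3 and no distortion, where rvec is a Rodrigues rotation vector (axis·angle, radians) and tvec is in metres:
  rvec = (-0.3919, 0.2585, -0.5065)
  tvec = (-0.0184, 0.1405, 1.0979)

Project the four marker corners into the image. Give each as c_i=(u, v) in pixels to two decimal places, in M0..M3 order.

c0=(279.83, 442.09) c1=(376.91, 363.84) c2=(327.00, 232.64) c3=(239.31, 308.08)

Intrinsics K: fx=531.4, fy=750.4, cx=313.0, cy=238.3
Marker side s = 0.226 m; corners in marker frame (Z=0):
  M0 = (-0.1130, +0.1130, 0)
  M1 = (+0.1130, +0.1130, 0)
  M2 = (+0.1130, -0.1130, 0)
  M3 = (-0.1130, -0.1130, 0)
rvec = (-0.3919, 0.2585, -0.5065), |rvec| = θ = 0.69062 rad = 39.569°
Rodrigues: sinθ=0.63701, 1−cosθ=0.22915; R = I + sinθ·[k]× + (1−cosθ)·[k]×²:
    [+0.84464 +0.41852 +0.33380]
    [-0.51586 +0.80296 +0.29858]
    [-0.14307 -0.42439 +0.89411]
t = (-0.0184, 0.1405, 1.0979) m
M0: Pc = R·M0+t = (-0.06655, +0.28953, +1.06611); u = 531.4·(-0.06655)/1.06611 + 313.0 = 279.8272, v = 750.4·(+0.28953)/1.06611 + 238.3 = 442.0878
M1: Pc = R·M1+t = (+0.12434, +0.17294, +1.03378); u = 531.4·(+0.12434)/1.03378 + 313.0 = 376.9137, v = 750.4·(+0.17294)/1.03378 + 238.3 = 363.8356
M2: Pc = R·M2+t = (+0.02975, -0.00853, +1.12969); u = 531.4·(+0.02975)/1.12969 + 313.0 = 326.9954, v = 750.4·(-0.00853)/1.12969 + 238.3 = 232.6364
M3: Pc = R·M3+t = (-0.16114, +0.10806, +1.16202); u = 531.4·(-0.16114)/1.16202 + 313.0 = 239.3111, v = 750.4·(+0.10806)/1.16202 + 238.3 = 308.0805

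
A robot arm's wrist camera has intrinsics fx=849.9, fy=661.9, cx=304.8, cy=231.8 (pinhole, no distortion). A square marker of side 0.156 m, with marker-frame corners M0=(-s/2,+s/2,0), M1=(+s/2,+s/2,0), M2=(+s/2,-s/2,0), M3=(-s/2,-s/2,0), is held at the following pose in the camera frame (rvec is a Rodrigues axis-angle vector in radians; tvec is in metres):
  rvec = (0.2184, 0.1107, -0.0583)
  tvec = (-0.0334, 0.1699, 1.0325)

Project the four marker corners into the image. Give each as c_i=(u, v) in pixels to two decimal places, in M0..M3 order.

c0=(220.18, 387.86) c1=(345.19, 386.04) c2=(337.34, 291.18) c3=(208.42, 294.73)

Intrinsics K: fx=849.9, fy=661.9, cx=304.8, cy=231.8
Marker side s = 0.156 m; corners in marker frame (Z=0):
  M0 = (-0.0780, +0.0780, 0)
  M1 = (+0.0780, +0.0780, 0)
  M2 = (+0.0780, -0.0780, 0)
  M3 = (-0.0780, -0.0780, 0)
rvec = (0.2184, 0.1107, -0.0583), |rvec| = θ = 0.25170 rad = 14.421°
Rodrigues: sinθ=0.24905, 1−cosθ=0.03151; R = I + sinθ·[k]× + (1−cosθ)·[k]×²:
    [+0.99221 +0.06971 +0.10320]
    [-0.04566 +0.97459 -0.21931]
    [-0.11587 +0.21289 +0.97018]
t = (-0.0334, 0.1699, 1.0325) m
M0: Pc = R·M0+t = (-0.10536, +0.24948, +1.05814); u = 849.9·(-0.10536)/1.05814 + 304.8 = 220.1787, v = 661.9·(+0.24948)/1.05814 + 231.8 = 387.8567
M1: Pc = R·M1+t = (+0.04943, +0.24236, +1.04007); u = 849.9·(+0.04943)/1.04007 + 304.8 = 345.1923, v = 661.9·(+0.24236)/1.04007 + 231.8 = 386.0356
M2: Pc = R·M2+t = (+0.03856, +0.09032, +1.00686); u = 849.9·(+0.03856)/1.00686 + 304.8 = 337.3450, v = 661.9·(+0.09032)/1.00686 + 231.8 = 291.1761
M3: Pc = R·M3+t = (-0.11623, +0.09744, +1.02493); u = 849.9·(-0.11623)/1.02493 + 304.8 = 208.4189, v = 661.9·(+0.09744)/1.02493 + 231.8 = 294.7292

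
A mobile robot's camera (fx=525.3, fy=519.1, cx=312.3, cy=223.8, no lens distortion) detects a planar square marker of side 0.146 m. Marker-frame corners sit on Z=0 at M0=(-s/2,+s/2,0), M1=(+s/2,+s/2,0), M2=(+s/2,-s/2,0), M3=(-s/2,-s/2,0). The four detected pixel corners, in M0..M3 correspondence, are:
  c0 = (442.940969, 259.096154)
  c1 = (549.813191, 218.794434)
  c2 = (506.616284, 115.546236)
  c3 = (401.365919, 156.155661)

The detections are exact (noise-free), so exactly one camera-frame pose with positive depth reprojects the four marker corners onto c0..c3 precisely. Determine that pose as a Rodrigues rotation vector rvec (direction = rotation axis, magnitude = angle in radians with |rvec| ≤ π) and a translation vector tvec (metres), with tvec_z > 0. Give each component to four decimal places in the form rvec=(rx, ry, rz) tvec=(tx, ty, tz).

Intrinsics K: fx=525.3, fy=519.1, cx=312.3, cy=223.8
Marker side s = 0.146 m; corners in marker frame (Z=0):
  M0 = (-0.0730, +0.0730, 0)
  M1 = (+0.0730, +0.0730, 0)
  M2 = (+0.0730, -0.0730, 0)
  M3 = (-0.0730, -0.0730, 0)
Detected image corners:
  c0 = (442.940969, 259.096154) px
  c1 = (549.813191, 218.794434) px
  c2 = (506.616284, 115.546236) px
  c3 = (401.365919, 156.155661) px
Planar DLT: solve 8×8 A·h = b for H (H[2,2]=1):
  H  [+701.13334 +250.62651 +474.84899]
  H  [-287.06906 +690.47817 +187.16256]
  H  [-0.05320 -0.08348 +1.00000]
B = K⁻¹H; ‖b₁‖=1.466542, ‖b₂‖=1.466542; λ = 2/(‖b₁‖+‖b₂‖) = 0.681876, sign → tz>0 ⇒ λ=+0.681876
r₁ = λ·B[:,0] = (+0.93169,-0.36145,-0.03628); r₂ = λ·B[:,1] = (+0.35917,+0.93153,-0.05692)
r₃ = r₁×r₂ = (+0.05437,+0.04000,+0.99772); SVD([r₁ r₂ r₃]) → R = UVᵀ:
  R  [+0.93169 +0.35917 +0.05437]
  R  [-0.36145 +0.93153 +0.04000]
  R  [-0.03628 -0.05692 +0.99772]
t = (+0.21100, -0.04813, +0.68188) m
tr R = 2.860941; θ = arccos((tr R − 1)/2) = 0.375102 rad = 21.492°
axis k = ((R−Rᵀ)₃₂, (R−Rᵀ)₁₃, (R−Rᵀ)₂₁) / (2 sinθ) = (-0.132277, +0.123704, -0.983463)
rvec = θ·k = (-0.049617, +0.046402, -0.368899)

rvec=(-0.0496, 0.0464, -0.3689) tvec=(0.2110, -0.0481, 0.6819)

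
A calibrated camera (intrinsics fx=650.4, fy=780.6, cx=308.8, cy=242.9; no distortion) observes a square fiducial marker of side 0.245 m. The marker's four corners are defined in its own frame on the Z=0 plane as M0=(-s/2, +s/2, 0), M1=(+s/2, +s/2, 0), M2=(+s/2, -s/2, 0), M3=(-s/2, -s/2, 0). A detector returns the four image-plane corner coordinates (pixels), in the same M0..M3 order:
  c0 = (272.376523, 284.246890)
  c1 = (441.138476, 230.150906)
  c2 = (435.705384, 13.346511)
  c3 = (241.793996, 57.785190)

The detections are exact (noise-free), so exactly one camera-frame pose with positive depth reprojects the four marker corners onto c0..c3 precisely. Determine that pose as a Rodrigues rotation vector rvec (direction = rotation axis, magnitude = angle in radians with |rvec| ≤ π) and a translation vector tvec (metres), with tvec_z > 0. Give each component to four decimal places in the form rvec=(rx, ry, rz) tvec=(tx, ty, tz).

Intrinsics K: fx=650.4, fy=780.6, cx=308.8, cy=242.9
Marker side s = 0.245 m; corners in marker frame (Z=0):
  M0 = (-0.1225, +0.1225, 0)
  M1 = (+0.1225, +0.1225, 0)
  M2 = (+0.1225, -0.1225, 0)
  M3 = (-0.1225, -0.1225, 0)
Detected image corners:
  c0 = (272.376523, 284.246890) px
  c1 = (441.138476, 230.150906) px
  c2 = (435.705384, 13.346511) px
  c3 = (241.793996, 57.785190) px
Planar DLT: solve 8×8 A·h = b for H (H[2,2]=1):
  H  [+840.10284 +258.22792 +351.64557]
  H  [-158.89254 +982.45199 +152.76973]
  H  [+0.29713 +0.53657 +1.00000]
B = K⁻¹H; ‖b₁‖=1.224657, ‖b₂‖=1.224657; λ = 2/(‖b₁‖+‖b₂‖) = 0.816555, sign → tz>0 ⇒ λ=+0.816555
r₁ = λ·B[:,0] = (+0.93953,-0.24171,+0.24262); r₂ = λ·B[:,1] = (+0.11617,+0.89137,+0.43814)
r₃ = r₁×r₂ = (-0.32217,-0.38346,+0.86555); SVD([r₁ r₂ r₃]) → R = UVᵀ:
  R  [+0.93953 +0.11617 -0.32217]
  R  [-0.24171 +0.89137 -0.38346]
  R  [+0.24262 +0.43814 +0.86555]
t = (+0.05379, -0.09428, +0.81655) m
tr R = 2.696441; θ = arccos((tr R − 1)/2) = 0.558180 rad = 31.981°
axis k = ((R−Rᵀ)₃₂, (R−Rᵀ)₁₃, (R−Rᵀ)₂₁) / (2 sinθ) = (+0.775616, -0.533176, -0.337851)
rvec = θ·k = (+0.432933, -0.297608, -0.188582)

rvec=(0.4329, -0.2976, -0.1886) tvec=(0.0538, -0.0943, 0.8166)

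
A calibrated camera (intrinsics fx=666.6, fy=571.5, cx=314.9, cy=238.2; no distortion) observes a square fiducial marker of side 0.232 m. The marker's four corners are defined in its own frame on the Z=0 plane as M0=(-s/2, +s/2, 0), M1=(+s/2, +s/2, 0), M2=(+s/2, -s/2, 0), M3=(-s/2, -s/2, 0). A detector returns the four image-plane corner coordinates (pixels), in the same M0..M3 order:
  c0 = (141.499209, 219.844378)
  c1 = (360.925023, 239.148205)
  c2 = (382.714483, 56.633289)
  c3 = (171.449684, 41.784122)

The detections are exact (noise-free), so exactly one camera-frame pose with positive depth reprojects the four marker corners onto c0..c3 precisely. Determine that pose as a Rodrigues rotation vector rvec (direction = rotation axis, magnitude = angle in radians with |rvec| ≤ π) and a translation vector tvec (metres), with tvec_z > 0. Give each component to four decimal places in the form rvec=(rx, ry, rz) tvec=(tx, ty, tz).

Intrinsics K: fx=666.6, fy=571.5, cx=314.9, cy=238.2
Marker side s = 0.232 m; corners in marker frame (Z=0):
  M0 = (-0.1160, +0.1160, 0)
  M1 = (+0.1160, +0.1160, 0)
  M2 = (+0.1160, -0.1160, 0)
  M3 = (-0.1160, -0.1160, 0)
Detected image corners:
  c0 = (141.499209, 219.844378) px
  c1 = (360.925023, 239.148205) px
  c2 = (382.714483, 56.633289) px
  c3 = (171.449684, 41.784122) px
Planar DLT: solve 8×8 A·h = b for H (H[2,2]=1):
  H  [+904.08228 -157.69685 +263.28424]
  H  [+60.86903 +752.73134 +137.44218]
  H  [-0.09001 -0.17416 +1.00000]
B = K⁻¹H; ‖b₁‖=1.409050, ‖b₂‖=1.409050; λ = 2/(‖b₁‖+‖b₂‖) = 0.709698, sign → tz>0 ⇒ λ=+0.709698
r₁ = λ·B[:,0] = (+0.99271,+0.10221,-0.06388); r₂ = λ·B[:,1] = (-0.10950,+0.98627,-0.12360)
r₃ = r₁×r₂ = (+0.05037,+0.12970,+0.99027); SVD([r₁ r₂ r₃]) → R = UVᵀ:
  R  [+0.99271 -0.10950 +0.05037]
  R  [+0.10221 +0.98627 +0.12970]
  R  [-0.06388 -0.12360 +0.99027]
t = (-0.05495, -0.12512, +0.70970) m
tr R = 2.969255; θ = arccos((tr R − 1)/2) = 0.175569 rad = 10.059°
axis k = ((R−Rᵀ)₃₂, (R−Rᵀ)₁₃, (R−Rᵀ)₂₁) / (2 sinθ) = (-0.725090, +0.327031, +0.606048)
rvec = θ·k = (-0.127303, +0.057416, +0.106403)

rvec=(-0.1273, 0.0574, 0.1064) tvec=(-0.0550, -0.1251, 0.7097)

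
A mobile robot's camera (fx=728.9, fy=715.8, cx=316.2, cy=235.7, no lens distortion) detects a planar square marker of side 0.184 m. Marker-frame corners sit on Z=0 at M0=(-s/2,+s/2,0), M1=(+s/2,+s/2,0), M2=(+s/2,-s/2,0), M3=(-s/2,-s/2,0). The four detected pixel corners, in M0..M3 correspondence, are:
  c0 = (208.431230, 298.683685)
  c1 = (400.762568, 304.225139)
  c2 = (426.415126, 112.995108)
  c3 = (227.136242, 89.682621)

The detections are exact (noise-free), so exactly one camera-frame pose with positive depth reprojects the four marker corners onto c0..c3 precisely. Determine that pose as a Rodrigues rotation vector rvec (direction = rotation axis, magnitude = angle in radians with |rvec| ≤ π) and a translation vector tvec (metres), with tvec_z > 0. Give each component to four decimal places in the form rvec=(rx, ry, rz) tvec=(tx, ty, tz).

rvec=(0.1764, -0.3023, 0.0841) tvec=(0.0031, -0.0289, 0.6520)

Intrinsics K: fx=728.9, fy=715.8, cx=316.2, cy=235.7
Marker side s = 0.184 m; corners in marker frame (Z=0):
  M0 = (-0.0920, +0.0920, 0)
  M1 = (+0.0920, +0.0920, 0)
  M2 = (+0.0920, -0.0920, 0)
  M3 = (-0.0920, -0.0920, 0)
Detected image corners:
  c0 = (208.431230, 298.683685) px
  c1 = (400.762568, 304.225139) px
  c2 = (426.415126, 112.995108) px
  c3 = (227.136242, 89.682621) px
Planar DLT: solve 8×8 A·h = b for H (H[2,2]=1):
  H  [+1210.50410 -43.84367 +319.62348]
  H  [+170.95226 +1134.96164 +203.96508]
  H  [+0.46493 +0.24550 +1.00000]
B = K⁻¹H; ‖b₁‖=1.533722, ‖b₂‖=1.533722; λ = 2/(‖b₁‖+‖b₂‖) = 0.652009, sign → tz>0 ⇒ λ=+0.652009
r₁ = λ·B[:,0] = (+0.95131,+0.05590,+0.30314); r₂ = λ·B[:,1] = (-0.10866,+0.98111,+0.16007)
r₃ = r₁×r₂ = (-0.28846,-0.18521,+0.93941); SVD([r₁ r₂ r₃]) → R = UVᵀ:
  R  [+0.95131 -0.10866 -0.28846]
  R  [+0.05590 +0.98111 -0.18521]
  R  [+0.30314 +0.16007 +0.93941]
t = (+0.00306, -0.02891, +0.65201) m
tr R = 2.871820; θ = arccos((tr R − 1)/2) = 0.359963 rad = 20.624°
axis k = ((R−Rᵀ)₃₂, (R−Rᵀ)₁₃, (R−Rᵀ)₂₁) / (2 sinθ) = (+0.490120, -0.839774, +0.233585)
rvec = θ·k = (+0.176425, -0.302287, +0.084082)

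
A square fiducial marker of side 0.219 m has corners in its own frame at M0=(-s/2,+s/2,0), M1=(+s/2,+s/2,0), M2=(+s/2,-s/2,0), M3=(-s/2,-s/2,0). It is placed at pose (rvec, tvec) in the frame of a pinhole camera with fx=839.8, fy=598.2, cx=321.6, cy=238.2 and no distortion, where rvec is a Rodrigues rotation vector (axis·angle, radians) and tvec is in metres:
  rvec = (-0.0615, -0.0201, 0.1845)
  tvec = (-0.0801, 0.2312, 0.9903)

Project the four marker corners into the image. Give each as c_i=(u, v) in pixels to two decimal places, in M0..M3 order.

c0=(143.92, 432.25) c1=(328.01, 456.09) c2=(361.56, 324.39) c3=(180.14, 300.46)

Intrinsics K: fx=839.8, fy=598.2, cx=321.6, cy=238.2
Marker side s = 0.219 m; corners in marker frame (Z=0):
  M0 = (-0.1095, +0.1095, 0)
  M1 = (+0.1095, +0.1095, 0)
  M2 = (+0.1095, -0.1095, 0)
  M3 = (-0.1095, -0.1095, 0)
rvec = (-0.0615, -0.0201, 0.1845), |rvec| = θ = 0.19552 rad = 11.202°
Rodrigues: sinθ=0.19427, 1−cosθ=0.01905; R = I + sinθ·[k]× + (1−cosθ)·[k]×²:
    [+0.98283 -0.18271 -0.02563]
    [+0.18394 +0.98115 +0.05926]
    [+0.01432 -0.06296 +0.99791]
t = (-0.0801, 0.2312, 0.9903) m
M0: Pc = R·M0+t = (-0.20773, +0.31849, +0.98184); u = 839.8·(-0.20773)/0.98184 + 321.6 = 143.9240, v = 598.2·(+0.31849)/0.98184 + 238.2 = 432.2473
M1: Pc = R·M1+t = (+0.00751, +0.35878, +0.98497); u = 839.8·(+0.00751)/0.98497 + 321.6 = 328.0060, v = 598.2·(+0.35878)/0.98497 + 238.2 = 456.0948
M2: Pc = R·M2+t = (+0.04753, +0.14391, +0.99876); u = 839.8·(+0.04753)/0.99876 + 321.6 = 361.5627, v = 598.2·(+0.14391)/0.99876 + 238.2 = 324.3913
M3: Pc = R·M3+t = (-0.16771, +0.10362, +0.99563); u = 839.8·(-0.16771)/0.99563 + 321.6 = 180.1356, v = 598.2·(+0.10362)/0.99563 + 238.2 = 300.4593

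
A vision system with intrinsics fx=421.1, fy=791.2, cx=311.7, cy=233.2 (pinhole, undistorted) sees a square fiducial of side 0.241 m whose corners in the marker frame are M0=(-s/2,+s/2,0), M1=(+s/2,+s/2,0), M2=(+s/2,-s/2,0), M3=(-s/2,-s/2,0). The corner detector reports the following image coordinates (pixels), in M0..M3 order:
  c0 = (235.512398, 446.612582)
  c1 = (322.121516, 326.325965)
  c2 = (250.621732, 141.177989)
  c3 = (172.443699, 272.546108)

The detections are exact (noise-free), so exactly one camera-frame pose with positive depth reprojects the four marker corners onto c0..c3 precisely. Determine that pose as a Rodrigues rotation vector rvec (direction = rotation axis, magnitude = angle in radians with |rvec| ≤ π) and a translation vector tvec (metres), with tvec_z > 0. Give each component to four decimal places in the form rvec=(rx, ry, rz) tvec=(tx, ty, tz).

Intrinsics K: fx=421.1, fy=791.2, cx=311.7, cy=233.2
Marker side s = 0.241 m; corners in marker frame (Z=0):
  M0 = (-0.1205, +0.1205, 0)
  M1 = (+0.1205, +0.1205, 0)
  M2 = (+0.1205, -0.1205, 0)
  M3 = (-0.1205, -0.1205, 0)
Detected image corners:
  c0 = (235.512398, 446.612582) px
  c1 = (322.121516, 326.325965) px
  c2 = (250.621732, 141.177989) px
  c3 = (172.443699, 272.546108) px
Planar DLT: solve 8×8 A·h = b for H (H[2,2]=1):
  H  [+255.27771 +244.83296 +242.87138]
  H  [-626.92813 +703.61092 +297.85106]
  H  [-0.35206 -0.13710 +1.00000]
B = K⁻¹H; ‖b₁‖=1.161675, ‖b₂‖=1.161674; λ = 2/(‖b₁‖+‖b₂‖) = 0.860826, sign → tz>0 ⇒ λ=+0.860826
r₁ = λ·B[:,0] = (+0.74617,-0.59277,-0.30306); r₂ = λ·B[:,1] = (+0.58785,+0.80031,-0.11802)
r₃ = r₁×r₂ = (+0.31250,-0.09009,+0.94564); SVD([r₁ r₂ r₃]) → R = UVᵀ:
  R  [+0.74617 +0.58785 +0.31250]
  R  [-0.59277 +0.80031 -0.09009]
  R  [-0.30306 -0.11802 +0.94564]
t = (-0.14070, +0.07034, +0.86083) m
tr R = 2.492122; θ = arccos((tr R − 1)/2) = 0.728669 rad = 41.750°
axis k = ((R−Rᵀ)₃₂, (R−Rᵀ)₁₃, (R−Rᵀ)₂₁) / (2 sinθ) = (-0.020967, +0.462217, -0.886519)
rvec = θ·k = (-0.015278, +0.336803, -0.645979)

rvec=(-0.0153, 0.3368, -0.6460) tvec=(-0.1407, 0.0703, 0.8608)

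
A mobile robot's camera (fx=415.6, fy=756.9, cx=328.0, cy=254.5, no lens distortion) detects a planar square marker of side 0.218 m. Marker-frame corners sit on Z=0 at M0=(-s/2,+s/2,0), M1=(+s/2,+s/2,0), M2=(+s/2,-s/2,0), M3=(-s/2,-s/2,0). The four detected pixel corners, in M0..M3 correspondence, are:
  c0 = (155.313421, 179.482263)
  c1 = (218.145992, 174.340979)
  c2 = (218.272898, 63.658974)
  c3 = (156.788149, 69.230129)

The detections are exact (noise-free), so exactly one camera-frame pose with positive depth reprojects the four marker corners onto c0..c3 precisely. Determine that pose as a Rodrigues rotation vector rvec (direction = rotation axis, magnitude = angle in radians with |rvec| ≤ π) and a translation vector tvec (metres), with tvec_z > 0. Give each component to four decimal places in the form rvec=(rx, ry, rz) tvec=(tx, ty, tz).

Intrinsics K: fx=415.6, fy=756.9, cx=328.0, cy=254.5
Marker side s = 0.218 m; corners in marker frame (Z=0):
  M0 = (-0.1090, +0.1090, 0)
  M1 = (+0.1090, +0.1090, 0)
  M2 = (+0.1090, -0.1090, 0)
  M3 = (-0.1090, -0.1090, 0)
Detected image corners:
  c0 = (155.313421, 179.482263) px
  c1 = (218.145992, 174.340979) px
  c2 = (218.272898, 63.658974) px
  c3 = (156.788149, 69.230129) px
Planar DLT: solve 8×8 A·h = b for H (H[2,2]=1):
  H  [+280.85236 -22.34889 +187.05761]
  H  [-27.34110 +494.58885 +121.08412]
  H  [-0.02269 -0.09976 +1.00000]
B = K⁻¹H; ‖b₁‖=0.694637, ‖b₂‖=0.694637; λ = 2/(‖b₁‖+‖b₂‖) = 1.439602, sign → tz>0 ⇒ λ=+1.439602
r₁ = λ·B[:,0] = (+0.99862,-0.04102,-0.03266); r₂ = λ·B[:,1] = (+0.03593,+0.98898,-0.14361)
r₃ = r₁×r₂ = (+0.03819,+0.14224,+0.98909); SVD([r₁ r₂ r₃]) → R = UVᵀ:
  R  [+0.99862 +0.03593 +0.03819]
  R  [-0.04102 +0.98898 +0.14224]
  R  [-0.03266 -0.14361 +0.98909]
t = (-0.48821, -0.25375, +1.43960) m
tr R = 2.976701; θ = arccos((tr R − 1)/2) = 0.152789 rad = 8.754°
axis k = ((R−Rᵀ)₃₂, (R−Rᵀ)₁₃, (R−Rᵀ)₂₁) / (2 sinθ) = (-0.939103, +0.232770, -0.252792)
rvec = θ·k = (-0.143484, +0.035565, -0.038624)

rvec=(-0.1435, 0.0356, -0.0386) tvec=(-0.4882, -0.2538, 1.4396)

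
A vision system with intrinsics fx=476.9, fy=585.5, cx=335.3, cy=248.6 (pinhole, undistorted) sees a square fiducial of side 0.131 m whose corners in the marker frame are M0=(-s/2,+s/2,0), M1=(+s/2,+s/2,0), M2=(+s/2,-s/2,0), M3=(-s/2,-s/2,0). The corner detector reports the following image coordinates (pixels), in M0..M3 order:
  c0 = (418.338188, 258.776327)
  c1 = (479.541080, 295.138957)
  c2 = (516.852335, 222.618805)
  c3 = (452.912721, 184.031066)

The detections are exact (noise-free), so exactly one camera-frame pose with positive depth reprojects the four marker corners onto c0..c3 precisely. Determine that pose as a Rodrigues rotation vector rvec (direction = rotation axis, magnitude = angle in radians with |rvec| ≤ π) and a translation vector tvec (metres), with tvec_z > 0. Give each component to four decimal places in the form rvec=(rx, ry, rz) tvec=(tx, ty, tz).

Intrinsics K: fx=476.9, fy=585.5, cx=335.3, cy=248.6
Marker side s = 0.131 m; corners in marker frame (Z=0):
  M0 = (-0.0655, +0.0655, 0)
  M1 = (+0.0655, +0.0655, 0)
  M2 = (+0.0655, -0.0655, 0)
  M3 = (-0.0655, -0.0655, 0)
Detected image corners:
  c0 = (418.338188, 258.776327) px
  c1 = (479.541080, 295.138957) px
  c2 = (516.852335, 222.618805) px
  c3 = (452.912721, 184.031066) px
Planar DLT: solve 8×8 A·h = b for H (H[2,2]=1):
  H  [+499.34606 -105.90657 +466.58261]
  H  [+297.15857 +648.71774 +241.06924]
  H  [+0.04701 +0.36088 +1.00000]
B = K⁻¹H; ‖b₁‖=1.126125, ‖b₂‖=1.126125; λ = 2/(‖b₁‖+‖b₂‖) = 0.888001, sign → tz>0 ⇒ λ=+0.888001
r₁ = λ·B[:,0] = (+0.90045,+0.43296,+0.04175); r₂ = λ·B[:,1] = (-0.42251,+0.84781,+0.32046)
r₃ = r₁×r₂ = (+0.10336,-0.30620,+0.94634); SVD([r₁ r₂ r₃]) → R = UVᵀ:
  R  [+0.90045 -0.42251 +0.10336]
  R  [+0.43296 +0.84781 -0.30620]
  R  [+0.04175 +0.32046 +0.94634]
t = (+0.24445, -0.01142, +0.88800) m
tr R = 2.694600; θ = arccos((tr R − 1)/2) = 0.559915 rad = 32.081°
axis k = ((R−Rᵀ)₃₂, (R−Rᵀ)₁₃, (R−Rᵀ)₂₁) / (2 sinθ) = (+0.589946, +0.058000, +0.805357)
rvec = θ·k = (+0.330320, +0.032475, +0.450932)

rvec=(0.3303, 0.0325, 0.4509) tvec=(0.2445, -0.0114, 0.8880)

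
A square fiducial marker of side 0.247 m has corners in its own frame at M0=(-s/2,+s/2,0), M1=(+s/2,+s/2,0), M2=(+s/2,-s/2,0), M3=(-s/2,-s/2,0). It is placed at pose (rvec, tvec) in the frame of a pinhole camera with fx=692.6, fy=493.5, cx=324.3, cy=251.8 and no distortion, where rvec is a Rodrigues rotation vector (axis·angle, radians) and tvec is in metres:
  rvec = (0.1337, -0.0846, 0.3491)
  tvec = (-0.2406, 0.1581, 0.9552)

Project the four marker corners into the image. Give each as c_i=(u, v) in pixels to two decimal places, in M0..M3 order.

Intrinsics K: fx=692.6, fy=493.5, cx=324.3, cy=251.8
Marker side s = 0.247 m; corners in marker frame (Z=0):
  M0 = (-0.1235, +0.1235, 0)
  M1 = (+0.1235, +0.1235, 0)
  M2 = (+0.1235, -0.1235, 0)
  M3 = (-0.1235, -0.1235, 0)
rvec = (0.1337, -0.0846, 0.3491), |rvec| = θ = 0.38328 rad = 21.960°
Rodrigues: sinθ=0.37396, 1−cosθ=0.07256; R = I + sinθ·[k]× + (1−cosθ)·[k]×²:
    [+0.93627 -0.34620 -0.05949]
    [+0.33503 +0.93098 -0.14504]
    [+0.10560 +0.11586 +0.98764]
t = (-0.2406, 0.1581, 0.9552) m
M0: Pc = R·M0+t = (-0.39899, +0.23170, +0.95647); u = 692.6·(-0.39899)/0.95647 + 324.3 = 35.3856, v = 493.5·(+0.23170)/0.95647 + 251.8 = 371.3480
M1: Pc = R·M1+t = (-0.16773, +0.31445, +0.98255); u = 692.6·(-0.16773)/0.98255 + 324.3 = 206.0697, v = 493.5·(+0.31445)/0.98255 + 251.8 = 409.7379
M2: Pc = R·M2+t = (-0.08221, +0.08450, +0.95393); u = 692.6·(-0.08221)/0.95393 + 324.3 = 264.6084, v = 493.5·(+0.08450)/0.95393 + 251.8 = 295.5147
M3: Pc = R·M3+t = (-0.31347, +0.00175, +0.92785); u = 692.6·(-0.31347)/0.92785 + 324.3 = 90.3054, v = 493.5·(+0.00175)/0.92785 + 251.8 = 252.7298

c0=(35.39, 371.35) c1=(206.07, 409.74) c2=(264.61, 295.51) c3=(90.31, 252.73)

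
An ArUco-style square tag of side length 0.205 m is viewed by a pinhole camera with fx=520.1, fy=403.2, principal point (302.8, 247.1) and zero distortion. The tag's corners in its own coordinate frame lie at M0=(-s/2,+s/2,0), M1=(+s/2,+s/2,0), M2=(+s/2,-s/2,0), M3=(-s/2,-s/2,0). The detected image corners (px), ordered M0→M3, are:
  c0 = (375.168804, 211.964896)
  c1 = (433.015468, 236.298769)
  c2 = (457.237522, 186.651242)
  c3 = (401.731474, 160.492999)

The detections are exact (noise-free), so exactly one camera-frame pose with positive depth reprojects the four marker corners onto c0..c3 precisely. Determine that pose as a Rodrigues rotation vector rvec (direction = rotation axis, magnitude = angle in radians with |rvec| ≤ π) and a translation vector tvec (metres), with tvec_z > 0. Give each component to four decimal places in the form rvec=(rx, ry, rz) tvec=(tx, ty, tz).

Intrinsics K: fx=520.1, fy=403.2, cx=302.8, cy=247.1
Marker side s = 0.205 m; corners in marker frame (Z=0):
  M0 = (-0.1025, +0.1025, 0)
  M1 = (+0.1025, +0.1025, 0)
  M2 = (+0.1025, -0.1025, 0)
  M3 = (-0.1025, -0.1025, 0)
Detected image corners:
  c0 = (375.168804, 211.964896) px
  c1 = (433.015468, 236.298769) px
  c2 = (457.237522, 186.651242) px
  c3 = (401.731474, 160.492999) px
Planar DLT: solve 8×8 A·h = b for H (H[2,2]=1):
  H  [+370.62257 -165.48744 +417.57526]
  H  [+168.14585 +226.60833 +198.88485]
  H  [+0.22604 -0.10018 +1.00000]
B = K⁻¹H; ‖b₁‖=0.682800, ‖b₂‖=0.682800; λ = 2/(‖b₁‖+‖b₂‖) = 1.464557, sign → tz>0 ⇒ λ=+1.464557
r₁ = λ·B[:,0] = (+0.85091,+0.40788,+0.33105); r₂ = λ·B[:,1] = (-0.38058,+0.91304,-0.14672)
r₃ = r₁×r₂ = (-0.36210,-0.00114,+0.93214); SVD([r₁ r₂ r₃]) → R = UVᵀ:
  R  [+0.85091 -0.38058 -0.36210]
  R  [+0.40788 +0.91304 -0.00114]
  R  [+0.33105 -0.14672 +0.93214]
t = (+0.32320, -0.17513, +1.46456) m
tr R = 2.696078; θ = arccos((tr R − 1)/2) = 0.558523 rad = 32.001°
axis k = ((R−Rᵀ)₃₂, (R−Rᵀ)₁₃, (R−Rᵀ)₂₁) / (2 sinθ) = (-0.137355, -0.654001, +0.743920)
rvec = θ·k = (-0.076716, -0.365274, +0.415496)

rvec=(-0.0767, -0.3653, 0.4155) tvec=(0.3232, -0.1751, 1.4646)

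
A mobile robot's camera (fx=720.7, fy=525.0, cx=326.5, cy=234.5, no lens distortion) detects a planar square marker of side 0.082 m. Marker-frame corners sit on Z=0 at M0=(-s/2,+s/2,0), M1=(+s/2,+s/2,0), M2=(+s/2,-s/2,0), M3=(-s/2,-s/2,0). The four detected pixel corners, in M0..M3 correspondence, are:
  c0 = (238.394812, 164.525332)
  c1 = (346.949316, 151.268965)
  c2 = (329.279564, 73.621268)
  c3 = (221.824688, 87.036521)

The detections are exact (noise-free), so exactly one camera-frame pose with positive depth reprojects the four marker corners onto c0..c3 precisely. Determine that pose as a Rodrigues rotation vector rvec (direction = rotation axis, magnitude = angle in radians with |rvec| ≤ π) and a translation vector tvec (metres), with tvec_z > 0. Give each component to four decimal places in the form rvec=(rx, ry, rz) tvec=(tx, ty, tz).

rvec=(-0.0610, 0.0294, -0.1616) tvec=(-0.0318, -0.1187, 0.5390)

Intrinsics K: fx=720.7, fy=525.0, cx=326.5, cy=234.5
Marker side s = 0.082 m; corners in marker frame (Z=0):
  M0 = (-0.0410, +0.0410, 0)
  M1 = (+0.0410, +0.0410, 0)
  M2 = (+0.0410, -0.0410, 0)
  M3 = (-0.0410, -0.0410, 0)
Detected image corners:
  c0 = (238.394812, 164.525332) px
  c1 = (346.949316, 151.268965) px
  c2 = (329.279564, 73.621268) px
  c3 = (221.824688, 87.036521) px
Planar DLT: solve 8×8 A·h = b for H (H[2,2]=1):
  H  [+1304.28555 +175.52230 +283.97118]
  H  [-168.00814 +932.01466 +118.93928]
  H  [-0.04510 -0.11701 +1.00000]
B = K⁻¹H; ‖b₁‖=1.855131, ‖b₂‖=1.855131; λ = 2/(‖b₁‖+‖b₂‖) = 0.539045, sign → tz>0 ⇒ λ=+0.539045
r₁ = λ·B[:,0] = (+0.98655,-0.16164,-0.02431); r₂ = λ·B[:,1] = (+0.15986,+0.98512,-0.06308)
r₃ = r₁×r₂ = (+0.03414,+0.05834,+0.99771); SVD([r₁ r₂ r₃]) → R = UVᵀ:
  R  [+0.98655 +0.15986 +0.03414]
  R  [-0.16164 +0.98512 +0.05834]
  R  [-0.02431 -0.06308 +0.99771]
t = (-0.03181, -0.11865, +0.53905) m
tr R = 2.969385; θ = arccos((tr R − 1)/2) = 0.175195 rad = 10.038°
axis k = ((R−Rᵀ)₃₂, (R−Rᵀ)₁₃, (R−Rᵀ)₂₁) / (2 sinθ) = (-0.348299, +0.167679, -0.922264)
rvec = θ·k = (-0.061020, +0.029377, -0.161576)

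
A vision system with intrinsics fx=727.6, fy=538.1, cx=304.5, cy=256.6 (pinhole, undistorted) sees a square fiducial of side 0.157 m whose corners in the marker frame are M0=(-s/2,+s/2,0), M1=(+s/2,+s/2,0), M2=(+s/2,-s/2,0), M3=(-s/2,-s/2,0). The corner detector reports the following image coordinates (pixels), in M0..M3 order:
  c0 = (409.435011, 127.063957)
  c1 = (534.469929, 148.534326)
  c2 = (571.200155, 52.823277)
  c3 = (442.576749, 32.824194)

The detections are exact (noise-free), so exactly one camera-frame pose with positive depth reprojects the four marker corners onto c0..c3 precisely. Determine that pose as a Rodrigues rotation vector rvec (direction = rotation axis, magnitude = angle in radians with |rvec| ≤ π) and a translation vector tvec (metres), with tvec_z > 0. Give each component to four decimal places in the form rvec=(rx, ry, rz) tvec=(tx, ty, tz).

rvec=(0.1140, 0.1323, 0.2511) tvec=(0.2255, -0.2747, 0.8914)

Intrinsics K: fx=727.6, fy=538.1, cx=304.5, cy=256.6
Marker side s = 0.157 m; corners in marker frame (Z=0):
  M0 = (-0.0785, +0.0785, 0)
  M1 = (+0.0785, +0.0785, 0)
  M2 = (+0.0785, -0.0785, 0)
  M3 = (-0.0785, -0.0785, 0)
Detected image corners:
  c0 = (409.435011, 127.063957) px
  c1 = (534.469929, 148.534326) px
  c2 = (571.200155, 52.823277) px
  c3 = (442.576749, 32.824194) px
Planar DLT: solve 8×8 A·h = b for H (H[2,2]=1):
  H  [+743.98414 -151.75497 +488.57445]
  H  [+120.36418 +617.92794 +90.74361]
  H  [-0.13019 +0.14436 +1.00000]
B = K⁻¹H; ‖b₁‖=1.121847, ‖b₂‖=1.121847; λ = 2/(‖b₁‖+‖b₂‖) = 0.891388, sign → tz>0 ⇒ λ=+0.891388
r₁ = λ·B[:,0] = (+0.96002,+0.25473,-0.11605); r₂ = λ·B[:,1] = (-0.23977,+0.96227,+0.12868)
r₃ = r₁×r₂ = (+0.14444,-0.09571,+0.98487); SVD([r₁ r₂ r₃]) → R = UVᵀ:
  R  [+0.96002 -0.23977 +0.14444]
  R  [+0.25473 +0.96227 -0.09571]
  R  [-0.11605 +0.12868 +0.98487]
t = (+0.22551, -0.27475, +0.89139) m
tr R = 2.907163; θ = arccos((tr R − 1)/2) = 0.305882 rad = 17.526°
axis k = ((R−Rᵀ)₃₂, (R−Rᵀ)₁₃, (R−Rᵀ)₂₁) / (2 sinθ) = (+0.372566, +0.432514, +0.821052)
rvec = θ·k = (+0.113961, +0.132298, +0.251145)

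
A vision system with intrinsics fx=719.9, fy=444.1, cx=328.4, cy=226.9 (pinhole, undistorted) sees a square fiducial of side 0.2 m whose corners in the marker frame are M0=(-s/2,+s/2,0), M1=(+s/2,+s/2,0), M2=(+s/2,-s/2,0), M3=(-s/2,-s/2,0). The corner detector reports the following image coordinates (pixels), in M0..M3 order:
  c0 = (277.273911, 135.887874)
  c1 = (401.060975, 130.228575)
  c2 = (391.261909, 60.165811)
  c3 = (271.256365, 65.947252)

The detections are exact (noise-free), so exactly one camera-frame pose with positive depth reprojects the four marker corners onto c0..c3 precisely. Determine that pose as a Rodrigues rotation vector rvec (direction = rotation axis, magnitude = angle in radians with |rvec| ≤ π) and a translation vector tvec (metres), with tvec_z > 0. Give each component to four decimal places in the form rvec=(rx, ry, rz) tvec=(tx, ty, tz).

rvec=(-0.1813, 0.0313, -0.0662) tvec=(0.0108, -0.3433, 1.1786)

Intrinsics K: fx=719.9, fy=444.1, cx=328.4, cy=226.9
Marker side s = 0.2 m; corners in marker frame (Z=0):
  M0 = (-0.1000, +0.1000, 0)
  M1 = (+0.1000, +0.1000, 0)
  M2 = (+0.1000, -0.1000, 0)
  M3 = (-0.1000, -0.1000, 0)
Detected image corners:
  c0 = (277.273911, 135.887874) px
  c1 = (401.060975, 130.228575) px
  c2 = (391.261909, 60.165811) px
  c3 = (271.256365, 65.947252) px
Planar DLT: solve 8×8 A·h = b for H (H[2,2]=1):
  H  [+602.20058 -12.01132 +335.02276]
  H  [-30.69387 +334.93334 +97.52539]
  H  [-0.02129 -0.15373 +1.00000]
B = K⁻¹H; ‖b₁‖=0.848485, ‖b₂‖=0.848485; λ = 2/(‖b₁‖+‖b₂‖) = 1.178571, sign → tz>0 ⇒ λ=+1.178571
r₁ = λ·B[:,0] = (+0.99733,-0.06864,-0.02509); r₂ = λ·B[:,1] = (+0.06299,+0.98143,-0.18118)
r₃ = r₁×r₂ = (+0.03706,+0.17912,+0.98313); SVD([r₁ r₂ r₃]) → R = UVᵀ:
  R  [+0.99733 +0.06299 +0.03706]
  R  [-0.06864 +0.98143 +0.17912]
  R  [-0.02509 -0.18118 +0.98313]
t = (+0.01084, -0.34334, +1.17857) m
tr R = 2.961886; θ = arccos((tr R − 1)/2) = 0.195540 rad = 11.204°
axis k = ((R−Rᵀ)₃₂, (R−Rᵀ)₁₃, (R−Rᵀ)₂₁) / (2 sinθ) = (-0.927195, +0.159926, -0.338724)
rvec = θ·k = (-0.181304, +0.031272, -0.066234)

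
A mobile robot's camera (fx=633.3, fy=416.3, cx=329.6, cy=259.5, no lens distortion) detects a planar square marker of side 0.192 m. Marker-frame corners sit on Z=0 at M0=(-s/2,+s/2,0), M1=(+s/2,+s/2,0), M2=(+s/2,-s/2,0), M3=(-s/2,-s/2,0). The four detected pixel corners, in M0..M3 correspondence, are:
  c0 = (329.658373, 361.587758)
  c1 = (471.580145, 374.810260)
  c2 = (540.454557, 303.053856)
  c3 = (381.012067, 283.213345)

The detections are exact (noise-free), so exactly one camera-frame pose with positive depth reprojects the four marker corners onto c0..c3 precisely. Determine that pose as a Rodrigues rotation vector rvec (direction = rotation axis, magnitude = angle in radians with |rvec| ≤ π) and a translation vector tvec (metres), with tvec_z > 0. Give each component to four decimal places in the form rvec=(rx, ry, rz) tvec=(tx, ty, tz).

Intrinsics K: fx=633.3, fy=416.3, cx=329.6, cy=259.5
Marker side s = 0.192 m; corners in marker frame (Z=0):
  M0 = (-0.0960, +0.0960, 0)
  M1 = (+0.0960, +0.0960, 0)
  M2 = (+0.0960, -0.0960, 0)
  M3 = (-0.0960, -0.0960, 0)
Detected image corners:
  c0 = (329.658373, 361.587758) px
  c1 = (471.580145, 374.810260) px
  c2 = (540.454557, 303.053856) px
  c3 = (381.012067, 283.213345) px
Planar DLT: solve 8×8 A·h = b for H (H[2,2]=1):
  H  [+910.61377 -2.12762 +430.75026]
  H  [+183.93609 +630.23236 +333.51655]
  H  [+0.29950 +0.72509 +1.00000]
B = K⁻¹H; ‖b₁‖=1.341028, ‖b₂‖=1.341028; λ = 2/(‖b₁‖+‖b₂‖) = 0.745697, sign → tz>0 ⇒ λ=+0.745697
r₁ = λ·B[:,0] = (+0.95599,+0.19026,+0.22334); r₂ = λ·B[:,1] = (-0.28391,+0.79186,+0.54070)
r₃ = r₁×r₂ = (-0.07398,-0.58031,+0.81103); SVD([r₁ r₂ r₃]) → R = UVᵀ:
  R  [+0.95599 -0.28391 -0.07398]
  R  [+0.19026 +0.79186 -0.58031]
  R  [+0.22334 +0.54070 +0.81103]
t = (+0.11910, +0.13258, +0.74570) m
tr R = 2.558884; θ = arccos((tr R − 1)/2) = 0.677022 rad = 38.791°
axis k = ((R−Rᵀ)₃₂, (R−Rᵀ)₁₃, (R−Rᵀ)₂₁) / (2 sinθ) = (+0.894692, -0.237291, +0.378442)
rvec = θ·k = (+0.605726, -0.160651, +0.256214)

rvec=(0.6057, -0.1607, 0.2562) tvec=(0.1191, 0.1326, 0.7457)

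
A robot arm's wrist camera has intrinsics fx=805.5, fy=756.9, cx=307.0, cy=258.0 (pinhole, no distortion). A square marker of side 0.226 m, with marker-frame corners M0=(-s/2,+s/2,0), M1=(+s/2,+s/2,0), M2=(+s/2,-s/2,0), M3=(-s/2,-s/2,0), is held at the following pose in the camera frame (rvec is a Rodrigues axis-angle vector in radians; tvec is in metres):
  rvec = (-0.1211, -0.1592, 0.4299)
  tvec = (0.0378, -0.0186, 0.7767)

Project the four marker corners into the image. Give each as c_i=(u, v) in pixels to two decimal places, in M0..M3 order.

c0=(188.92, 294.04) c1=(404.22, 386.26) c2=(491.26, 189.92) c3=(288.56, 94.44)

Intrinsics K: fx=805.5, fy=756.9, cx=307.0, cy=258.0
Marker side s = 0.226 m; corners in marker frame (Z=0):
  M0 = (-0.1130, +0.1130, 0)
  M1 = (+0.1130, +0.1130, 0)
  M2 = (+0.1130, -0.1130, 0)
  M3 = (-0.1130, -0.1130, 0)
rvec = (-0.1211, -0.1592, 0.4299), |rvec| = θ = 0.47416 rad = 27.167°
Rodrigues: sinθ=0.45659, 1−cosθ=0.11032; R = I + sinθ·[k]× + (1−cosθ)·[k]×²:
    [+0.89687 -0.40451 -0.17885]
    [+0.42343 +0.90212 +0.08303]
    [+0.12775 -0.15020 +0.98037]
t = (0.0378, -0.0186, 0.7767) m
M0: Pc = R·M0+t = (-0.10926, +0.03549, +0.74529); u = 805.5·(-0.10926)/0.74529 + 307.0 = 188.9171, v = 756.9·(+0.03549)/0.74529 + 258.0 = 294.0440
M1: Pc = R·M1+t = (+0.09344, +0.13119, +0.77416); u = 805.5·(+0.09344)/0.77416 + 307.0 = 404.2191, v = 756.9·(+0.13119)/0.77416 + 258.0 = 386.2613
M2: Pc = R·M2+t = (+0.18486, -0.07269, +0.80811); u = 805.5·(+0.18486)/0.80811 + 307.0 = 491.2599, v = 756.9·(-0.07269)/0.80811 + 258.0 = 189.9151
M3: Pc = R·M3+t = (-0.01784, -0.16839, +0.77924); u = 805.5·(-0.01784)/0.77924 + 307.0 = 288.5617, v = 756.9·(-0.16839)/0.77924 + 258.0 = 94.4398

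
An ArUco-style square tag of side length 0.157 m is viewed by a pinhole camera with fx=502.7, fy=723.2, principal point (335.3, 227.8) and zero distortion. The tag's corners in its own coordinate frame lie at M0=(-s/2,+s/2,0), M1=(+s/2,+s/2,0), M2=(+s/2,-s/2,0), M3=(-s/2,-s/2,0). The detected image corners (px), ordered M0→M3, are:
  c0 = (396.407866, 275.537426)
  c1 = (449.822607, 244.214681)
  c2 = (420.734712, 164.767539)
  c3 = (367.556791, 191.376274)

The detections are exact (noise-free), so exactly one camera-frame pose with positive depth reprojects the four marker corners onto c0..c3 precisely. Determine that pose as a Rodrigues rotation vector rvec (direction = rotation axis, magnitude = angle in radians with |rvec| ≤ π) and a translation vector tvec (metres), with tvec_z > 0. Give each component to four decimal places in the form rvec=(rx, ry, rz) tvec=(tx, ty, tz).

Intrinsics K: fx=502.7, fy=723.2, cx=335.3, cy=227.8
Marker side s = 0.157 m; corners in marker frame (Z=0):
  M0 = (-0.0785, +0.0785, 0)
  M1 = (+0.0785, +0.0785, 0)
  M2 = (+0.0785, -0.0785, 0)
  M3 = (-0.0785, -0.0785, 0)
Detected image corners:
  c0 = (396.407866, 275.537426) px
  c1 = (449.822607, 244.214681) px
  c2 = (420.734712, 164.767539) px
  c3 = (367.556791, 191.376274) px
Planar DLT: solve 8×8 A·h = b for H (H[2,2]=1):
  H  [+461.79843 +106.47160 +409.03957]
  H  [-118.70991 +478.85970 +218.02020]
  H  [+0.29940 -0.19104 +1.00000]
B = K⁻¹H; ‖b₁‖=0.820554, ‖b₂‖=0.820554; λ = 2/(‖b₁‖+‖b₂‖) = 1.218688, sign → tz>0 ⇒ λ=+1.218688
r₁ = λ·B[:,0] = (+0.87616,-0.31497,+0.36487); r₂ = λ·B[:,1] = (+0.41341,+0.88028,-0.23282)
r₃ = r₁×r₂ = (-0.24786,+0.35483,+0.90148); SVD([r₁ r₂ r₃]) → R = UVᵀ:
  R  [+0.87616 +0.41341 -0.24786]
  R  [-0.31497 +0.88028 +0.35483]
  R  [+0.36487 -0.23282 +0.90148]
t = (+0.17877, -0.01648, +1.21869) m
tr R = 2.657919; θ = arccos((tr R − 1)/2) = 0.593551 rad = 34.008°
axis k = ((R−Rᵀ)₃₂, (R−Rᵀ)₁₃, (R−Rᵀ)₂₁) / (2 sinθ) = (-0.525334, -0.547755, -0.651144)
rvec = θ·k = (-0.311813, -0.325121, -0.386487)

rvec=(-0.3118, -0.3251, -0.3865) tvec=(0.1788, -0.0165, 1.2187)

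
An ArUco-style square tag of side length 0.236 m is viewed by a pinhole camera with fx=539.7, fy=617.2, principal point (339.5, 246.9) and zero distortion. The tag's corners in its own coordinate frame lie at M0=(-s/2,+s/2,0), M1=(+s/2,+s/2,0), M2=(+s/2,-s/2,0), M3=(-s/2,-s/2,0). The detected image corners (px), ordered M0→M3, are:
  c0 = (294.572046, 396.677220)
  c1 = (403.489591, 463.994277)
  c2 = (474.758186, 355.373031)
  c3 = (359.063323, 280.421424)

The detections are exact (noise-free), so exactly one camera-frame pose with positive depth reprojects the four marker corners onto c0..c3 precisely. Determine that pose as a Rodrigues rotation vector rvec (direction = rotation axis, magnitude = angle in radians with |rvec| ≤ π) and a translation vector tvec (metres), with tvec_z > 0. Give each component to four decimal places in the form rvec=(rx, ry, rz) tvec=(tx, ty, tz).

Intrinsics K: fx=539.7, fy=617.2, cx=339.5, cy=246.9
Marker side s = 0.236 m; corners in marker frame (Z=0):
  M0 = (-0.1180, +0.1180, 0)
  M1 = (+0.1180, +0.1180, 0)
  M2 = (+0.1180, -0.1180, 0)
  M3 = (-0.1180, -0.1180, 0)
Detected image corners:
  c0 = (294.572046, 396.677220) px
  c1 = (403.489591, 463.994277) px
  c2 = (474.758186, 355.373031) px
  c3 = (359.063323, 280.421424) px
Planar DLT: solve 8×8 A·h = b for H (H[2,2]=1):
  H  [+510.23652 -168.76526 +382.32982]
  H  [+334.90619 +592.52482 +376.56045]
  H  [+0.09110 +0.31077 +1.00000]
B = K⁻¹H; ‖b₁‖=1.026273, ‖b₂‖=1.026273; λ = 2/(‖b₁‖+‖b₂‖) = 0.974399, sign → tz>0 ⇒ λ=+0.974399
r₁ = λ·B[:,0] = (+0.86536,+0.49322,+0.08877); r₂ = λ·B[:,1] = (-0.49518,+0.81431,+0.30281)
r₃ = r₁×r₂ = (+0.07707,-0.30600,+0.94891); SVD([r₁ r₂ r₃]) → R = UVᵀ:
  R  [+0.86536 -0.49518 +0.07707]
  R  [+0.49322 +0.81431 -0.30600]
  R  [+0.08877 +0.30281 +0.94891]
t = (+0.07733, +0.20470, +0.97440) m
tr R = 2.628578; θ = arccos((tr R − 1)/2) = 0.619293 rad = 35.483°
axis k = ((R−Rᵀ)₃₂, (R−Rᵀ)₁₃, (R−Rᵀ)₂₁) / (2 sinθ) = (+0.524426, -0.010079, +0.851396)
rvec = θ·k = (+0.324773, -0.006242, +0.527264)

rvec=(0.3248, -0.0062, 0.5273) tvec=(0.0773, 0.2047, 0.9744)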